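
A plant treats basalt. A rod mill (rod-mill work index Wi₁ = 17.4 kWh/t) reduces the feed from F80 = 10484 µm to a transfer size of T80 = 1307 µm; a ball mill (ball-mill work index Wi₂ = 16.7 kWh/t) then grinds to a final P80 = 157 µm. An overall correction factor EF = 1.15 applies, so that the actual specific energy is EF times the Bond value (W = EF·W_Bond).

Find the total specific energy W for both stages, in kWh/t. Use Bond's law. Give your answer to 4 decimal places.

W = 10 Wi (1/√P80 − 1/√F80)  [Bond]
Stage 1 (10484→1307 µm, Wi₁=17.4): W₁ = 10·17.4·(0.027661 − 0.009766) = 3.1136 kWh/t
Stage 2 (1307→157 µm, Wi₂=16.7): W₂ = 10·16.7·(0.079809 − 0.027661) = 8.7087 kWh/t
W = W₁ + W₂ = 3.1136 + 8.7087 = 11.8223 kWh/t
Corrected W = EF·W_Bond = 1.15·11.8223 = 13.5957 kWh/t

W = 13.5957 kWh/t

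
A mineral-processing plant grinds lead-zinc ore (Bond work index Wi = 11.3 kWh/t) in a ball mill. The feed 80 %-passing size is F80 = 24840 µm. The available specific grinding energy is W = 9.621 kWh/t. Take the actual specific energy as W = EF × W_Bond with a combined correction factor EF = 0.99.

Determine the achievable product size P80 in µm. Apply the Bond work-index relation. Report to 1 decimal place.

P80 = 117.3 µm

W = 10 Wi / √P80 − 10 Wi / √F80
W_Bond = W / EF = 9.621 / 0.99 = 9.7182 kWh/t
1/√P80 = 1/√F80 + W_Bond/(10·Wi)
  = 9.7182/(10·11.3) + 1/√24840 = 0.086002 + 0.006345 = 0.092347
P80 = (1/0.092347)² = 10.8288² = 117.26 µm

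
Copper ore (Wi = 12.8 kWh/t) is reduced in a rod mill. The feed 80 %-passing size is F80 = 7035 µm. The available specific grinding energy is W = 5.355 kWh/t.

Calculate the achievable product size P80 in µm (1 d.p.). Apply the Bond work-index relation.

P80 = 346.0 µm

W = 10·Wi·[P80^(−½) − F80^(−½)]
1/√P80 = 1/√F80 + W/(10·Wi)
  = 5.3550/(10·12.8) + 1/√7035 = 0.041836 + 0.011923 = 0.053758
P80 = (1/0.053758)² = 18.6017² = 346.02 µm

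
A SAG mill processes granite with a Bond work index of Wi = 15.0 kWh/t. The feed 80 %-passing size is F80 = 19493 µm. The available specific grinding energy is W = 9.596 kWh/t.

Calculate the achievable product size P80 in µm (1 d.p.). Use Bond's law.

Bond: W = 10·Wi·(1/√P80 − 1/√F80)
P80^-0.5 = F80^-0.5 + W/(10 Wi)
  = 9.5960/(10·15.0) + 1/√19493 = 0.063973 + 0.007162 = 0.071136
P80 = (1/0.071136)² = 14.0576² = 197.62 µm

P80 = 197.6 µm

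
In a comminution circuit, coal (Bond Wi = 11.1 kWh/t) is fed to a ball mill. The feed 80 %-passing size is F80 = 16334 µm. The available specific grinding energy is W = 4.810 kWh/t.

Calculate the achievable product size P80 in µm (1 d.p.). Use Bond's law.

P80 = 382.1 µm

W = 10·Wi·[P80^(−½) − F80^(−½)]
⇒ 1/√P80 = W/(10 Wi) + 1/√F80
  = 4.8100/(10·11.1) + 1/√16334 = 0.043333 + 0.007824 = 0.051158
P80 = (1/0.051158)² = 19.5474² = 382.10 µm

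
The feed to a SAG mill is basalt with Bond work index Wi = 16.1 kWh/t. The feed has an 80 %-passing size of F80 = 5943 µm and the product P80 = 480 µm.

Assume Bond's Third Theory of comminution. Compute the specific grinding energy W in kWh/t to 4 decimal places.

W = 5.2602 kWh/t

W = 10·Wi·(P80^(-½) − F80^(-½))
1/√480 = 0.045644;  1/√5943 = 0.012972
W = 10·16.1·(0.045644 − 0.012972) = 5.2602 kWh/t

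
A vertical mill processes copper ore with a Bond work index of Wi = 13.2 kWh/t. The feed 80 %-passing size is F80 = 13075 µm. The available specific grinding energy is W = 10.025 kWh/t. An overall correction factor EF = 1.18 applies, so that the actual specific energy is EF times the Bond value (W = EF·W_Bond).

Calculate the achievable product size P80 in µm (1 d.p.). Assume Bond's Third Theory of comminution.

P80 = 187.1 µm

W = 10 Wi (P80^-0.5 − F80^-0.5)
W_Bond = W / EF = 10.025 / 1.18 = 8.4958 kWh/t
⇒ 1/√P80 = W_Bond/(10 Wi) + 1/√F80
  = 8.4958/(10·13.2) + 1/√13075 = 0.064362 + 0.008745 = 0.073107
P80 = (1/0.073107)² = 13.6785² = 187.10 µm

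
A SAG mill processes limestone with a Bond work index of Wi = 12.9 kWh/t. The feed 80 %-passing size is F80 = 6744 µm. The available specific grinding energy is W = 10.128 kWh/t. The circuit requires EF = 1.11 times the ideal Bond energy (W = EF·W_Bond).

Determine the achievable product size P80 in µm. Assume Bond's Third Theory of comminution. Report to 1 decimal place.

Bond:  W = 10 Wi (1/√P − 1/√F)
W_Bond = W / EF = 10.128 / 1.11 = 9.1243 kWh/t
P80^(−½) = W_Bond/(10 Wi) + F80^(−½)
  = 9.1243/(10·12.9) + 1/√6744 = 0.070731 + 0.012177 = 0.082908
P80 = (1/0.082908)² = 12.0615² = 145.48 µm

P80 = 145.5 µm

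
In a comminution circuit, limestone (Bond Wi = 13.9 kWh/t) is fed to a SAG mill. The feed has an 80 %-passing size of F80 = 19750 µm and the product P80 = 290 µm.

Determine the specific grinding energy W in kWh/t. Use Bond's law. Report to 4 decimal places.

W = 7.1733 kWh/t

W_Bond = 10·Wi·(1/√P₈₀ − 1/√F₈₀)
1/√290 = 0.058722;  1/√19750 = 0.007116
W = 10·13.9·(0.058722 − 0.007116) = 7.1733 kWh/t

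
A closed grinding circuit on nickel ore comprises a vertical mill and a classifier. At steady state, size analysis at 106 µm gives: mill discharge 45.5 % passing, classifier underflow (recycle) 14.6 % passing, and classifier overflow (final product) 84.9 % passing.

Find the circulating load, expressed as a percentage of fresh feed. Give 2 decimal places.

Balance %-passing 106 µm (r = R/F):
(1+r)d = ru + o → r = (o−d)/(d−u)
r = (84.9 − 45.5)/(45.5 − 14.6) = 39.4/30.9 = 1.2751
CL = 100·r = 127.51 %

CL = 127.51 %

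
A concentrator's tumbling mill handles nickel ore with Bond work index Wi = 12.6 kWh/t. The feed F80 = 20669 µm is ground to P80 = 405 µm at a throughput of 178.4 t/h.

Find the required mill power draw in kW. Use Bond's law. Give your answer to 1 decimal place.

P = 960.6 kW

W = 10 Wi (1/√P80 − 1/√F80)  [Bond]
W = 10·12.6·(1/√405 − 1/√20669) = 10·12.6·(0.042735) = 5.3846 kWh/t
Mill draw = 5.3846 × 178.4 = 960.6 kW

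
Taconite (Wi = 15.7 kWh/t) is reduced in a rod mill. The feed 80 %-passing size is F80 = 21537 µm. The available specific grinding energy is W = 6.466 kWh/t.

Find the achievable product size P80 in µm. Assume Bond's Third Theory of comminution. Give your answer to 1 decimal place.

P80 = 434.0 µm

W = 10 Wi (P80^-0.5 − F80^-0.5)
⇒ 1/√P80 = W/(10 Wi) + 1/√F80
  = 6.4660/(10·15.7) + 1/√21537 = 0.041185 + 0.006814 = 0.047999
P80 = (1/0.047999)² = 20.8339² = 434.05 µm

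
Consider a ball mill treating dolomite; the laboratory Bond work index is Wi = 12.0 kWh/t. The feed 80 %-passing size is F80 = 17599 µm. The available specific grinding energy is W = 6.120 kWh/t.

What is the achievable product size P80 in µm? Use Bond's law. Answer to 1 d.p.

P80 = 291.8 µm

Bond:  W = 10 Wi (1/√P − 1/√F)
P80^-0.5 = F80^-0.5 + W/(10 Wi)
  = 6.1200/(10·12.0) + 1/√17599 = 0.051000 + 0.007538 = 0.058538
P80 = (1/0.058538)² = 17.0829² = 291.83 µm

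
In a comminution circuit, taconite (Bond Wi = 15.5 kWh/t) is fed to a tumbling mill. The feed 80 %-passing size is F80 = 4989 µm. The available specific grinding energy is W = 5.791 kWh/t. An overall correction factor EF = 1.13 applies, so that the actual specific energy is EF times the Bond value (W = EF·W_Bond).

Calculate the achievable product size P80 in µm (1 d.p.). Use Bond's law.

Bond:  W = 10 Wi (1/√P − 1/√F)
W_Bond = W / EF = 5.791 / 1.13 = 5.1248 kWh/t
⇒ 1/√P80 = W_Bond/(10·Wi) + 1/√F80
  = 5.1248/(10·15.5) + 1/√4989 = 0.033063 + 0.014158 = 0.047221
P80 = (1/0.047221)² = 21.1771² = 448.47 µm

P80 = 448.5 µm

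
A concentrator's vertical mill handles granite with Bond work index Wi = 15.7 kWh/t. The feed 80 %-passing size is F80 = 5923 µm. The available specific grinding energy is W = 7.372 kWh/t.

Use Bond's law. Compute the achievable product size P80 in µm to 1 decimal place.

W = 10·Wi·[P80^(−½) − F80^(−½)]
P80^-0.5 = F80^-0.5 + W/(10 Wi)
  = 7.3720/(10·15.7) + 1/√5923 = 0.046955 + 0.012994 = 0.059949
P80 = (1/0.059949)² = 16.6808² = 278.25 µm

P80 = 278.3 µm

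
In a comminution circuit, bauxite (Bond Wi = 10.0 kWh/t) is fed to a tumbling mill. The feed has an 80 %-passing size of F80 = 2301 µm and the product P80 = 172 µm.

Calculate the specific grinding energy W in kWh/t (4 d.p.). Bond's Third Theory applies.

W = 5.5402 kWh/t

Bond: W = 10·Wi·(1/√P80 − 1/√F80)
1/√172 = 0.076249;  1/√2301 = 0.020847
W = 10·10.0·(0.076249 − 0.020847) = 5.5402 kWh/t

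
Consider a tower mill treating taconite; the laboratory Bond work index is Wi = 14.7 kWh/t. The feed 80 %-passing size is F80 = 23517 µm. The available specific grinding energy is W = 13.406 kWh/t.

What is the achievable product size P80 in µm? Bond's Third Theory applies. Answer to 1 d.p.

P80 = 104.7 µm

Bond:  W = 10 Wi (1/√P − 1/√F)
⇒ 1/√P80 = W/(10 Wi) + 1/√F80
  = 13.4060/(10·14.7) + 1/√23517 = 0.091197 + 0.006521 = 0.097718
P80 = (1/0.097718)² = 10.2335² = 104.72 µm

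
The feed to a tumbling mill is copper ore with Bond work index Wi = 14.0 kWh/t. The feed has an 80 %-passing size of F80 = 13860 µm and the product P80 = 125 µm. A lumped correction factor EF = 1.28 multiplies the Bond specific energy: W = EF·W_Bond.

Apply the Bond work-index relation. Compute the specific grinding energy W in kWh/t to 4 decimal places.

W = 14.5060 kWh/t

W = 10 Wi (P80^-0.5 − F80^-0.5)
1/√125 = 0.089443;  1/√13860 = 0.008494
W = 10·14.0·(0.089443 − 0.008494) = 11.3328 kWh/t
With EF = 1.28: W = 11.3328·1.28 = 14.5060 kWh/t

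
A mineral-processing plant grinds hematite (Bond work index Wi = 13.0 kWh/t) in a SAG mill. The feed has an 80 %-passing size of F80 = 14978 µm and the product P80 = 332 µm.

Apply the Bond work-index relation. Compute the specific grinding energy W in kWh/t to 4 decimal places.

W_Bond = 10·Wi·(1/√P₈₀ − 1/√F₈₀)
1/√332 = 0.054882;  1/√14978 = 0.008171
W = 10·13.0·(0.054882 − 0.008171) = 6.0725 kWh/t

W = 6.0725 kWh/t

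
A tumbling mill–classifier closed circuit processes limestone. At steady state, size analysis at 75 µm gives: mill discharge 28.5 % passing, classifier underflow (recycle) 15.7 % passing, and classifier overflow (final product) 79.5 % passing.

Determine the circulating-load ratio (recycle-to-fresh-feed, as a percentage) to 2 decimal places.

CL = 398.44 %

Let r = R/F. Size balance at 75 µm:
d + r·d = r·u + o → r(d−u) = o−d
r = (79.5 − 28.5)/(28.5 − 15.7) = 51.0/12.8 = 3.9844
CL = 100·r = 398.44 %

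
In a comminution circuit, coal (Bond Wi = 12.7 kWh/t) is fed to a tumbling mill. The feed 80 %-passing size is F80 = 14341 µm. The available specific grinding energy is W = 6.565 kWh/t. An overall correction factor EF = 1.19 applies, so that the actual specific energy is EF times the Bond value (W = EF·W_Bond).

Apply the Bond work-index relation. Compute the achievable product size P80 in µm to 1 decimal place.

P80 = 372.8 µm

W = 10 Wi (P80^-0.5 − F80^-0.5)
W_Bond = W / EF = 6.565 / 1.19 = 5.5168 kWh/t
P80^-0.5 = F80^-0.5 + W_Bond/(10 Wi)
  = 5.5168/(10·12.7) + 1/√14341 = 0.043439 + 0.008350 = 0.051790
P80 = (1/0.051790)² = 19.3088² = 372.83 µm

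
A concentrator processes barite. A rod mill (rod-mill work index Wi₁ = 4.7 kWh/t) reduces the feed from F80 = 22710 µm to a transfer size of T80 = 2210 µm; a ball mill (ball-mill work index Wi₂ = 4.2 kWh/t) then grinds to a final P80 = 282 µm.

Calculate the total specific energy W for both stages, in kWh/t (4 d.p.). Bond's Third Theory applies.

W = 2.2955 kWh/t

Bond:  W = 10 Wi (1/√P − 1/√F)
Stage 1 (22710→2210 µm, Wi₁=4.7): W₁ = 10·4.7·(0.021272 − 0.006636) = 0.6879 kWh/t
Stage 2 (2210→282 µm, Wi₂=4.2): W₂ = 10·4.2·(0.059549 − 0.021272) = 1.6076 kWh/t
W = W₁ + W₂ = 0.6879 + 1.6076 = 2.2955 kWh/t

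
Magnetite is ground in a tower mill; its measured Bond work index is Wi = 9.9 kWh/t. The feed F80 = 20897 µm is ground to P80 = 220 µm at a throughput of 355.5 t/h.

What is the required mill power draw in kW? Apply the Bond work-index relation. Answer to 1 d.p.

P = 2129.3 kW

Bond:  W = 10 Wi (1/√P − 1/√F)
W = 10·9.9·(1/√220 − 1/√20897) = 10·9.9·(0.060502) = 5.9897 kWh/t
P_mill = W·ṁ = 5.9897·355.5 = 2129.3 kW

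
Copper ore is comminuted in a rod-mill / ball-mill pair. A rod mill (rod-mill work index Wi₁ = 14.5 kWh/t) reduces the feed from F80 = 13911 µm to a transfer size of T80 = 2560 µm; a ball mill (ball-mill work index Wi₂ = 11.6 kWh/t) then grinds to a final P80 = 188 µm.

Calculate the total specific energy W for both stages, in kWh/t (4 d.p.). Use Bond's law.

W = 7.8039 kWh/t

W_Bond = 10·Wi·(1/√P₈₀ − 1/√F₈₀)
Stage 1 (13911→2560 µm, Wi₁=14.5): W₁ = 10·14.5·(0.019764 − 0.008479) = 1.6364 kWh/t
Stage 2 (2560→188 µm, Wi₂=11.6): W₂ = 10·11.6·(0.072932 − 0.019764) = 6.1675 kWh/t
W = W₁ + W₂ = 1.6364 + 6.1675 = 7.8039 kWh/t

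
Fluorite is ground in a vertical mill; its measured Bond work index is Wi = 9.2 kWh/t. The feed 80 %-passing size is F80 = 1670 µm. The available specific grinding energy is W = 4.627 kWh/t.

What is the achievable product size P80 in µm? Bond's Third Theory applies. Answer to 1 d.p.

P80 = 178.9 µm

W = 10 Wi / √P80 − 10 Wi / √F80
⇒ 1/√P80 = W/(10 Wi) + 1/√F80
  = 4.6270/(10·9.2) + 1/√1670 = 0.050293 + 0.024470 = 0.074764
P80 = (1/0.074764)² = 13.3754² = 178.90 µm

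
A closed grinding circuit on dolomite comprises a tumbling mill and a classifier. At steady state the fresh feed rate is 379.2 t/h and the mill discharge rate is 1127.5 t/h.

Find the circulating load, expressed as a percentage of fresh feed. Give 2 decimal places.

M = F + R at steady state, so:
R = M − F = 1127.5 − 379.2 = 748.3 t/h
CL = 100·R/F = 100·748.3/379.2 = 197.34 %

CL = 197.34 %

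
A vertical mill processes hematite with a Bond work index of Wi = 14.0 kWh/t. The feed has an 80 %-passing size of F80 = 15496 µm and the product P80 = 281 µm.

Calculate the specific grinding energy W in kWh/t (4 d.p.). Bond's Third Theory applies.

W = 7.2270 kWh/t

W = 10 Wi (1/√P80 − 1/√F80)  [Bond]
1/√281 = 0.059655;  1/√15496 = 0.008033
W = 10·14.0·(0.059655 − 0.008033) = 7.2270 kWh/t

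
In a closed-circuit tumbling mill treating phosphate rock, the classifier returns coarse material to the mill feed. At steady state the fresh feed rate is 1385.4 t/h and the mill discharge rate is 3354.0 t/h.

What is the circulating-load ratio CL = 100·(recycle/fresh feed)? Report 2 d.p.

M = F + R at steady state, so:
R = M − F = 3354.0 − 1385.4 = 1968.6 t/h
CL = 100·R/F = 100·1968.6/1385.4 = 142.10 %

CL = 142.10 %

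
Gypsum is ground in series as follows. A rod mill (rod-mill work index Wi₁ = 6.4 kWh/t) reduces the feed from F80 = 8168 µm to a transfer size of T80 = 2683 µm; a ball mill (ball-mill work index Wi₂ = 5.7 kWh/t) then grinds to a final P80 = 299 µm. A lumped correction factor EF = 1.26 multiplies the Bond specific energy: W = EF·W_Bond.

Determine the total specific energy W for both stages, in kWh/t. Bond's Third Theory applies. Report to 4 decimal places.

W_Bond = 10·Wi·(1/√P₈₀ − 1/√F₈₀)
Stage 1 (8168→2683 µm, Wi₁=6.4): W₁ = 10·6.4·(0.019306 − 0.011065) = 0.5274 kWh/t
Stage 2 (2683→299 µm, Wi₂=5.7): W₂ = 10·5.7·(0.057831 − 0.019306) = 2.1960 kWh/t
W = W₁ + W₂ = 0.5274 + 2.1960 = 2.7234 kWh/t
W_actual = 1.26 × 2.7234 = 3.4315 kWh/t

W = 3.4315 kWh/t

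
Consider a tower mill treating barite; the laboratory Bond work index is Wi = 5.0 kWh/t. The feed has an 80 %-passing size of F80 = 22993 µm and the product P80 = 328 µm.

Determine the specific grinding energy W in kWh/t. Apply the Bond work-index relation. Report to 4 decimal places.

W = 10·Wi·[P80^(−½) − F80^(−½)]
1/√328 = 0.055216;  1/√22993 = 0.006595
W = 10·5.0·(0.055216 − 0.006595) = 2.4310 kWh/t

W = 2.4310 kWh/t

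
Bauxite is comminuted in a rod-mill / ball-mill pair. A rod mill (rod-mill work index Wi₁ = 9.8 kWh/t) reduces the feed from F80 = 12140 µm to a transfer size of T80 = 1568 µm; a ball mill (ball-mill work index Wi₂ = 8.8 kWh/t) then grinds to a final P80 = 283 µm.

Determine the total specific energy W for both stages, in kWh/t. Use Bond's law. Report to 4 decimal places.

W = 4.5942 kWh/t

Bond:  W = 10 Wi (1/√P − 1/√F)
Stage 1 (12140→1568 µm, Wi₁=9.8): W₁ = 10·9.8·(0.025254 − 0.009076) = 1.5854 kWh/t
Stage 2 (1568→283 µm, Wi₂=8.8): W₂ = 10·8.8·(0.059444 − 0.025254) = 3.0087 kWh/t
W = W₁ + W₂ = 1.5854 + 3.0087 = 4.5942 kWh/t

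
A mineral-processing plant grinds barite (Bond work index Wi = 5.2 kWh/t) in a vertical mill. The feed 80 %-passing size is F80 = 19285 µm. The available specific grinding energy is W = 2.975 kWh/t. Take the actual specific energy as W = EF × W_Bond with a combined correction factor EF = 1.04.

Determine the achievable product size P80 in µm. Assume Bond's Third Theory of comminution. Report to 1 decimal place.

P80 = 258.4 µm

Bond:  W = 10 Wi (1/√P − 1/√F)
W_Bond = W / EF = 2.975 / 1.04 = 2.8606 kWh/t
P80^-0.5 = F80^-0.5 + W_Bond/(10 Wi)
  = 2.8606/(10·5.2) + 1/√19285 = 0.055011 + 0.007201 = 0.062212
P80 = (1/0.062212)² = 16.0741² = 258.38 µm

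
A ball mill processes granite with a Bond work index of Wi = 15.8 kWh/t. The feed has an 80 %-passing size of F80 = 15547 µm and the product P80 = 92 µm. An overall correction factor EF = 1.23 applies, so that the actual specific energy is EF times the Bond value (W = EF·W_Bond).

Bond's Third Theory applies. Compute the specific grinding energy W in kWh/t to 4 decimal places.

W = 18.7027 kWh/t

Bond: W = 10·Wi·(1/√P80 − 1/√F80)
1/√92 = 0.104257;  1/√15547 = 0.008020
W = 10·15.8·(0.104257 − 0.008020) = 15.2055 kWh/t
Apply correction: 15.2055 × 1.23 = 18.7027 kWh/t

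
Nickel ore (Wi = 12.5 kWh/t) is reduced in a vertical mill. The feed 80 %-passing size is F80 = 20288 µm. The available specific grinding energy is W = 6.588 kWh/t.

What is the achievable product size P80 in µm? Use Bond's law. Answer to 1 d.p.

P80 = 280.3 µm

W = 10 Wi (P80^-0.5 − F80^-0.5)
⇒ 1/√P80 = W/(10 Wi) + 1/√F80
  = 6.5880/(10·12.5) + 1/√20288 = 0.052704 + 0.007021 = 0.059725
P80 = (1/0.059725)² = 16.7435² = 280.34 µm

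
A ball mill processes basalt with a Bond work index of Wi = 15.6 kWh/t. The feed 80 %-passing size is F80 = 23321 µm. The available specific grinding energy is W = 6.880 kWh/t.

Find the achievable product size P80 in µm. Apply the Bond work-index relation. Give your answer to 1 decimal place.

P80 = 389.8 µm

W = 10 Wi (1/√P80 − 1/√F80)  [Bond]
⇒ 1/√P80 = W/(10 Wi) + 1/√F80
  = 6.8800/(10·15.6) + 1/√23321 = 0.044103 + 0.006548 = 0.050651
P80 = (1/0.050651)² = 19.7430² = 389.79 µm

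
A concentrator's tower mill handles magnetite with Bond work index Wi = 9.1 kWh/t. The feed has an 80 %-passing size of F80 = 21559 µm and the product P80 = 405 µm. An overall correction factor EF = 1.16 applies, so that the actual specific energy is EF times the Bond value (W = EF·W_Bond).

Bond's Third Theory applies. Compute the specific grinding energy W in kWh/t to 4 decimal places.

W = 4.5264 kWh/t

W = 10 Wi (P80^-0.5 − F80^-0.5)
1/√405 = 0.049690;  1/√21559 = 0.006811
W = 10·9.1·(0.049690 − 0.006811) = 3.9021 kWh/t
W_actual = 1.16 × 3.9021 = 4.5264 kWh/t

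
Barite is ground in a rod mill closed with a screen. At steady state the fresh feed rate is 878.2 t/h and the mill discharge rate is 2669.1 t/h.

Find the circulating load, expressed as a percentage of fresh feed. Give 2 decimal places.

Discharge = new feed + return, hence
R = M − F = 2669.1 − 878.2 = 1790.9 t/h
CL = 100·R/F = 100·1790.9/878.2 = 203.93 %

CL = 203.93 %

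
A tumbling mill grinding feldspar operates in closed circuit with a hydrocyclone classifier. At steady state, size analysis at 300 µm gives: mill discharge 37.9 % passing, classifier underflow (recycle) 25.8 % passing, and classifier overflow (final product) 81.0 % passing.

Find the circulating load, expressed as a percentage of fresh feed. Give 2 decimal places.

CL = 356.20 %

Balance %-passing 300 µm (r = R/F):
d + r·d = r·u + o → r(d−u) = o−d
r = (81.0 − 37.9)/(37.9 − 25.8) = 43.1/12.1 = 3.5620
CL = 100·r = 356.20 %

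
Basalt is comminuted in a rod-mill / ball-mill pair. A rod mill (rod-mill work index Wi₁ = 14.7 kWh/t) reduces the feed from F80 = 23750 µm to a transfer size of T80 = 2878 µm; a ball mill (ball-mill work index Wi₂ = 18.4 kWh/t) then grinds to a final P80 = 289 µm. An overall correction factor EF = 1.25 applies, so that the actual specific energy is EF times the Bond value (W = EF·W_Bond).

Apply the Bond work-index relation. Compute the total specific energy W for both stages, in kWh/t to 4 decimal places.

W_Bond = 10·Wi·(1/√P₈₀ − 1/√F₈₀)
Stage 1 (23750→2878 µm, Wi₁=14.7): W₁ = 10·14.7·(0.018640 − 0.006489) = 1.7863 kWh/t
Stage 2 (2878→289 µm, Wi₂=18.4): W₂ = 10·18.4·(0.058824 − 0.018640) = 7.3937 kWh/t
W = W₁ + W₂ = 1.7863 + 7.3937 = 9.1800 kWh/t
Corrected W = EF·W_Bond = 1.25·9.1800 = 11.4750 kWh/t

W = 11.4750 kWh/t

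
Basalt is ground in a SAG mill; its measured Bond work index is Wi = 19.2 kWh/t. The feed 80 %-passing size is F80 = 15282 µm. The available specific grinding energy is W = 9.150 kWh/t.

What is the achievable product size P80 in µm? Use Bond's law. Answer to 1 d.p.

P80 = 321.8 µm

W = 10 Wi (1/√P80 − 1/√F80)  [Bond]
P80^(−½) = W/(10 Wi) + F80^(−½)
  = 9.1500/(10·19.2) + 1/√15282 = 0.047656 + 0.008089 = 0.055746
P80 = (1/0.055746)² = 17.9387² = 321.80 µm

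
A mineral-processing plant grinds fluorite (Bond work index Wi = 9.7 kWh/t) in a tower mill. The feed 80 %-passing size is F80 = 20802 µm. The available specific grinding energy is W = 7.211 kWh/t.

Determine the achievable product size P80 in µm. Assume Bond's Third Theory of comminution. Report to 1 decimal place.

Bond:  W = 10 Wi (1/√P − 1/√F)
P80^(−½) = W/(10 Wi) + F80^(−½)
  = 7.2110/(10·9.7) + 1/√20802 = 0.074340 + 0.006933 = 0.081274
P80 = (1/0.081274)² = 12.3041² = 151.39 µm

P80 = 151.4 µm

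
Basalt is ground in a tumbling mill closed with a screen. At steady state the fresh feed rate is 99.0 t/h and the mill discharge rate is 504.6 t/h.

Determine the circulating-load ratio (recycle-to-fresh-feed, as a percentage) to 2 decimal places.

CL = 409.70 %

Steady state: M = F + R.
R = M − F = 504.6 − 99.0 = 405.6 t/h
CL = 100·R/F = 100·405.6/99.0 = 409.70 %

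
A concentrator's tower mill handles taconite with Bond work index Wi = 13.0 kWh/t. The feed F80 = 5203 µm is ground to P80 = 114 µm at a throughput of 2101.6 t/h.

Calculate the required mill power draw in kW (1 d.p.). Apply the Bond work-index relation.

P = 21800.7 kW

Bond:  W = 10 Wi (1/√P − 1/√F)
W = 10·13.0·(1/√114 − 1/√5203) = 10·13.0·(0.079795) = 10.3734 kWh/t
P_mill = W·ṁ = 10.3734·2101.6 = 21800.7 kW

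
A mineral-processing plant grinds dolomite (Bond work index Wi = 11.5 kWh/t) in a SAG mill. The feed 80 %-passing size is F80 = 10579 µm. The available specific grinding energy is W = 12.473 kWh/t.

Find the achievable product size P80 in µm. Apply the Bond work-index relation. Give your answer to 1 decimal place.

W = 10 Wi (P80^-0.5 − F80^-0.5)
P80^-0.5 = F80^-0.5 + W/(10 Wi)
  = 12.4730/(10·11.5) + 1/√10579 = 0.108461 + 0.009722 = 0.118183
P80 = (1/0.118183)² = 8.4614² = 71.60 µm

P80 = 71.6 µm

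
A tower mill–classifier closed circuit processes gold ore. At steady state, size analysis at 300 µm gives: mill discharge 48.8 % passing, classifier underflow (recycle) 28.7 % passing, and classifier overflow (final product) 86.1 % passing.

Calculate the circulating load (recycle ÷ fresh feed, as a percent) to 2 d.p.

Mass balance on the −300 µm fraction:
(1+r)·d = r·u + o ⇒ r = (o−d)/(d−u)
r = (86.1 − 48.8)/(48.8 − 28.7) = 37.3/20.1 = 1.8557
CL = 100·r = 185.57 %

CL = 185.57 %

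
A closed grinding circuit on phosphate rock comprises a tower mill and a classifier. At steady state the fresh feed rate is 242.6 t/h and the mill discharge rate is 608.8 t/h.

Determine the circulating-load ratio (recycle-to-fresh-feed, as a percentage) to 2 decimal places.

CL = 150.95 %

Steady state: M = F + R.
R = M − F = 608.8 − 242.6 = 366.2 t/h
CL = 100·R/F = 100·366.2/242.6 = 150.95 %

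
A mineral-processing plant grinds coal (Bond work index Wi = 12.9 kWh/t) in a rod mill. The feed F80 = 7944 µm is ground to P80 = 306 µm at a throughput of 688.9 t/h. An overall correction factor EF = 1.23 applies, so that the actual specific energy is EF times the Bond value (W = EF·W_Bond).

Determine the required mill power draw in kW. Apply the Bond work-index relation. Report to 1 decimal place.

W = 10 Wi (P80^-0.5 − F80^-0.5)
W = 10·12.9·(1/√306 − 1/√7944) = 10·12.9·(0.045947) = 5.9271 kWh/t
W_actual = 1.23 × 5.9271 = 7.2903 kWh/t
P_mill = W·ṁ = 7.2903·688.9 = 5022.3 kW

P = 5022.3 kW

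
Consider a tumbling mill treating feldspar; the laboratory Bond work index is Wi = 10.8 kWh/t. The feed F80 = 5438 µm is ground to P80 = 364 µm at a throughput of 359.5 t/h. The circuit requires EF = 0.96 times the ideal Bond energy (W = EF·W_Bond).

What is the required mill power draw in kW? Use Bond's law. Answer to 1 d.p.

P = 1448.2 kW

W = 10 Wi (P80^-0.5 − F80^-0.5)
W = 10·10.8·(1/√364 − 1/√5438) = 10·10.8·(0.038854) = 4.1962 kWh/t
W_actual = 0.96 × 4.1962 = 4.0283 kWh/t
P_mill = W·ṁ = 4.0283·359.5 = 1448.2 kW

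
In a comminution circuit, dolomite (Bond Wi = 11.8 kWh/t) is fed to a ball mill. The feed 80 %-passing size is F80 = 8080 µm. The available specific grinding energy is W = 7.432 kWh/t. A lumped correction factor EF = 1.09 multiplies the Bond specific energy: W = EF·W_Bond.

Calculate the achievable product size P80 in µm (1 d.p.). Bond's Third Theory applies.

W = 10 Wi (1/√P80 − 1/√F80)  [Bond]
W_Bond = W / EF = 7.432 / 1.09 = 6.8183 kWh/t
⇒ 1/√P80 = W_Bond/(10 Wi) + 1/√F80
  = 6.8183/(10·11.8) + 1/√8080 = 0.057783 + 0.011125 = 0.068907
P80 = (1/0.068907)² = 14.5122² = 210.60 µm

P80 = 210.6 µm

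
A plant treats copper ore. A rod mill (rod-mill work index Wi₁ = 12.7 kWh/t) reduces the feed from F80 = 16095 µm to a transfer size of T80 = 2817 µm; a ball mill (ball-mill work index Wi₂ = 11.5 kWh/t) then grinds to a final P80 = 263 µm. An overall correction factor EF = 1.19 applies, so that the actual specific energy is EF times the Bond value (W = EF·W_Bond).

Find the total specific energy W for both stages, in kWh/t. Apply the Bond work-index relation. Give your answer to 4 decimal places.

W = 7.5163 kWh/t

W = 10 Wi (P80^-0.5 − F80^-0.5)
Stage 1 (16095→2817 µm, Wi₁=12.7): W₁ = 10·12.7·(0.018841 − 0.007882) = 1.3918 kWh/t
Stage 2 (2817→263 µm, Wi₂=11.5): W₂ = 10·11.5·(0.061663 − 0.018841) = 4.9245 kWh/t
W = W₁ + W₂ = 1.3918 + 4.9245 = 6.3162 kWh/t
With EF = 1.19: W = 6.3162·1.19 = 7.5163 kWh/t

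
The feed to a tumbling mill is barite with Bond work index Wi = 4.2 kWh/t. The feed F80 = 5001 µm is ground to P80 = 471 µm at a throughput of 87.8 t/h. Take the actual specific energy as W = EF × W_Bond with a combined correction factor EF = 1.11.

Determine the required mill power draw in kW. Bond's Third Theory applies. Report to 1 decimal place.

W = 10 Wi (P80^-0.5 − F80^-0.5)
W = 10·4.2·(1/√471 − 1/√5001) = 10·4.2·(0.031937) = 1.3413 kWh/t
W_actual = 1.11 × 1.3413 = 1.4889 kWh/t
P_mill = W·ṁ = 1.4889·87.8 = 130.7 kW

P = 130.7 kW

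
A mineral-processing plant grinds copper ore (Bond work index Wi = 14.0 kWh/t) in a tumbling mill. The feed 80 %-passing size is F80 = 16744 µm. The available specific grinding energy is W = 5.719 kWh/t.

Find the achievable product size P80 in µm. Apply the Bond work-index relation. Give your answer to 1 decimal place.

Bond:  W = 10 Wi (1/√P − 1/√F)
P80^-0.5 = F80^-0.5 + W/(10 Wi)
  = 5.7190/(10·14.0) + 1/√16744 = 0.040850 + 0.007728 = 0.048578
P80 = (1/0.048578)² = 20.5854² = 423.76 µm

P80 = 423.8 µm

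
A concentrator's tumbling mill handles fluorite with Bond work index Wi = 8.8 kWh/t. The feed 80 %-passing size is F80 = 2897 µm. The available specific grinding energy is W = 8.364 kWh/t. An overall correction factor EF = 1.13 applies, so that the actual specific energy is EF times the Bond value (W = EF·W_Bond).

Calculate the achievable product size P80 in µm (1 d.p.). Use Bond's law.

P80 = 94.8 µm

W = 10 Wi (1/√P80 − 1/√F80)  [Bond]
W_Bond = W / EF = 8.364 / 1.13 = 7.4018 kWh/t
⇒ 1/√P80 = W_Bond/(10 Wi) + 1/√F80
  = 7.4018/(10·8.8) + 1/√2897 = 0.084111 + 0.018579 = 0.102690
P80 = (1/0.102690)² = 9.7380² = 94.83 µm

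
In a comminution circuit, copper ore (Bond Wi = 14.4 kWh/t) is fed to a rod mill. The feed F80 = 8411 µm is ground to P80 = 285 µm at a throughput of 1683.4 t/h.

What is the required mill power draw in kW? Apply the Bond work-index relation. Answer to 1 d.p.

P = 11715.9 kW

Bond: W = 10·Wi·(1/√P80 − 1/√F80)
W = 10·14.4·(1/√285 − 1/√8411) = 10·14.4·(0.048331) = 6.9597 kWh/t
Power = W × throughput = 6.9597 kWh/t × 1683.4 t/h = 11715.9 kW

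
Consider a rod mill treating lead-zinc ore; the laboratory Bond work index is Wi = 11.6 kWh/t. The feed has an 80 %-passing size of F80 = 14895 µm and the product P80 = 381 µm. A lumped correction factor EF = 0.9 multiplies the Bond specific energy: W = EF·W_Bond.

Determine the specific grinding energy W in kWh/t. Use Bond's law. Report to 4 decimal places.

W = 4.4932 kWh/t

W = 10 Wi / √P80 − 10 Wi / √F80
1/√381 = 0.051232;  1/√14895 = 0.008194
W = 10·11.6·(0.051232 − 0.008194) = 4.9924 kWh/t
W_actual = 0.9 × 4.9924 = 4.4932 kWh/t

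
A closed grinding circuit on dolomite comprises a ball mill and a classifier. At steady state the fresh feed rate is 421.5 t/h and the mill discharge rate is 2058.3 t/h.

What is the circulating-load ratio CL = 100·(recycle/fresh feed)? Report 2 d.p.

M = F + R at steady state, so:
R = M − F = 2058.3 − 421.5 = 1636.8 t/h
CL = 100·R/F = 100·1636.8/421.5 = 388.33 %

CL = 388.33 %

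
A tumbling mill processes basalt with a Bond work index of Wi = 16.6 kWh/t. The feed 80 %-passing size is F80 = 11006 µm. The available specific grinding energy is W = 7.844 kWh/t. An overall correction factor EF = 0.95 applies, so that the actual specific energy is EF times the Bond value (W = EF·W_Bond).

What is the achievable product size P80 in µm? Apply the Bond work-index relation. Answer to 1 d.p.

P80 = 284.6 µm

W = 10 Wi (1/√P80 − 1/√F80)  [Bond]
W_Bond = W / EF = 7.844 / 0.95 = 8.2568 kWh/t
P80^-0.5 = F80^-0.5 + W_Bond/(10 Wi)
  = 8.2568/(10·16.6) + 1/√11006 = 0.049740 + 0.009532 = 0.059272
P80 = (1/0.059272)² = 16.8714² = 284.64 µm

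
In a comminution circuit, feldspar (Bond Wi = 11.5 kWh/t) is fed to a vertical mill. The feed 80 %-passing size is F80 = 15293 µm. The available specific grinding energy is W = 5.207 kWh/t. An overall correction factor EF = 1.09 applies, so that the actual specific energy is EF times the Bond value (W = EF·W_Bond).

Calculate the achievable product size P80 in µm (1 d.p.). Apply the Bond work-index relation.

P80 = 406.1 µm

W_Bond = 10·Wi·(1/√P₈₀ − 1/√F₈₀)
W_Bond = W / EF = 5.207 / 1.09 = 4.7771 kWh/t
⇒ 1/√P80 = W_Bond/(10 Wi) + 1/√F80
  = 4.7771/(10·11.5) + 1/√15293 = 0.041540 + 0.008086 = 0.049626
P80 = (1/0.049626)² = 20.1507² = 406.05 µm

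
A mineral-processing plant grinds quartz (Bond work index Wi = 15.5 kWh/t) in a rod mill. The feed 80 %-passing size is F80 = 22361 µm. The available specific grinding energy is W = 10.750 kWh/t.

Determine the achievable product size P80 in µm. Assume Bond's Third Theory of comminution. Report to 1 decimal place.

W = 10 Wi (P80^-0.5 − F80^-0.5)
P80^-0.5 = F80^-0.5 + W/(10 Wi)
  = 10.7500/(10·15.5) + 1/√22361 = 0.069355 + 0.006687 = 0.076042
P80 = (1/0.076042)² = 13.1506² = 172.94 µm

P80 = 172.9 µm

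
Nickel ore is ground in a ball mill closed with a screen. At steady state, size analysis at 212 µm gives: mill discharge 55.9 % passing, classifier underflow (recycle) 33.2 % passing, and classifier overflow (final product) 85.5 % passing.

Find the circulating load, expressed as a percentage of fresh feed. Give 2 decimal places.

CL = 130.40 %

Let r = R/F. Size balance at 212 µm:
(1+r)d = ru + o → r = (o−d)/(d−u)
r = (85.5 − 55.9)/(55.9 − 33.2) = 29.6/22.7 = 1.3040
CL = 100·r = 130.40 %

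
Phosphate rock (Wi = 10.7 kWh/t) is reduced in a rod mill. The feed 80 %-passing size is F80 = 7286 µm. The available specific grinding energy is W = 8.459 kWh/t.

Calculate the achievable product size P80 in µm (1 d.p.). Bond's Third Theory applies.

Bond: W = 10·Wi·(1/√P80 − 1/√F80)
1/√P80 = 1/√F80 + W/(10·Wi)
  = 8.4590/(10·10.7) + 1/√7286 = 0.079056 + 0.011715 = 0.090771
P80 = (1/0.090771)² = 11.0167² = 121.37 µm

P80 = 121.4 µm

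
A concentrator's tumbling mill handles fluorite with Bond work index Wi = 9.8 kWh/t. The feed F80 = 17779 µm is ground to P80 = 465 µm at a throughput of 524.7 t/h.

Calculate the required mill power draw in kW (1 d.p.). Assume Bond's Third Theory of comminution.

P = 1998.9 kW

W = 10 Wi / √P80 − 10 Wi / √F80
W = 10·9.8·(1/√465 − 1/√17779) = 10·9.8·(0.038874) = 3.8097 kWh/t
P = W·T = 3.8097·524.7 = 1998.9 kW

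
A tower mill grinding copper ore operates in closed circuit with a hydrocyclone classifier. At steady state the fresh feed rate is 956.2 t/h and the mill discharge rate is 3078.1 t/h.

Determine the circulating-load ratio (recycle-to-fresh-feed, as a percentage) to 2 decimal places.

Discharge = new feed + return, hence
R = M − F = 3078.1 − 956.2 = 2121.9 t/h
CL = 100·R/F = 100·2121.9/956.2 = 221.91 %

CL = 221.91 %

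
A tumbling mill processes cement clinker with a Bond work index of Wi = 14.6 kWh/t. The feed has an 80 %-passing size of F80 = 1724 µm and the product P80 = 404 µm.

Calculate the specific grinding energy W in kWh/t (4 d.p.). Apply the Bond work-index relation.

W = 3.7475 kWh/t

W_Bond = 10·Wi·(1/√P₈₀ − 1/√F₈₀)
1/√404 = 0.049752;  1/√1724 = 0.024084
W = 10·14.6·(0.049752 − 0.024084) = 3.7475 kWh/t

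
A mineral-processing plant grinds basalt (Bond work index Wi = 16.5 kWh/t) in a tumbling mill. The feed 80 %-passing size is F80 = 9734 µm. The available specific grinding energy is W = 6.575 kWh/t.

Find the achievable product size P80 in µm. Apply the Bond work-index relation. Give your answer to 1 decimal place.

W = 10 Wi / √P80 − 10 Wi / √F80
⇒ 1/√P80 = W/(10 Wi) + 1/√F80
  = 6.5750/(10·16.5) + 1/√9734 = 0.039848 + 0.010136 = 0.049984
P80 = (1/0.049984)² = 20.0063² = 400.25 µm

P80 = 400.3 µm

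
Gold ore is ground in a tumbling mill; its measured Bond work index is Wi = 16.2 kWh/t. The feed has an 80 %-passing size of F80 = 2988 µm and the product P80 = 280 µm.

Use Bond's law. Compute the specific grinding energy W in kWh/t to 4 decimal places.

W = 10 Wi (P80^-0.5 − F80^-0.5)
1/√280 = 0.059761;  1/√2988 = 0.018294
W = 10·16.2·(0.059761 − 0.018294) = 6.7177 kWh/t

W = 6.7177 kWh/t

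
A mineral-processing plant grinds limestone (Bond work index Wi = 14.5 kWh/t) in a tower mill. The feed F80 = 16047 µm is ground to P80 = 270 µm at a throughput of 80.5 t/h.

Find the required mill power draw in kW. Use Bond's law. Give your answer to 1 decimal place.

W = 10·Wi·[P80^(−½) − F80^(−½)]
W = 10·14.5·(1/√270 − 1/√16047) = 10·14.5·(0.052964) = 7.6798 kWh/t
P = W·T = 7.6798·80.5 = 618.2 kW

P = 618.2 kW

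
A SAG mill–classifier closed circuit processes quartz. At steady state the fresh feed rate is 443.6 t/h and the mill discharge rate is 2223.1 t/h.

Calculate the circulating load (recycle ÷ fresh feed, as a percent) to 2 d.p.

CL = 401.15 %

Discharge = new feed + return, hence
R = M − F = 2223.1 − 443.6 = 1779.5 t/h
CL = 100·R/F = 100·1779.5/443.6 = 401.15 %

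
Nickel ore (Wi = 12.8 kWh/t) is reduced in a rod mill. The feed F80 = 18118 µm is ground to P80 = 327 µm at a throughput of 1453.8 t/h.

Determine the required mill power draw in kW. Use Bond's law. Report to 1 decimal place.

P = 8908.1 kW

Bond: W = 10·Wi·(1/√P80 − 1/√F80)
W = 10·12.8·(1/√327 − 1/√18118) = 10·12.8·(0.047871) = 6.1275 kWh/t
Mill draw = 6.1275 × 1453.8 = 8908.1 kW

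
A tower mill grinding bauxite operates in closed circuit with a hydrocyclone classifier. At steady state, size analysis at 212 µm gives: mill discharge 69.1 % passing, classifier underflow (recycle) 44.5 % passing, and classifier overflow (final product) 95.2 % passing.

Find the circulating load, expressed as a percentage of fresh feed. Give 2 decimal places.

CL = 106.10 %

Two-product formula at 212 µm:
(1+r)d = ru + o → r = (o−d)/(d−u)
r = (95.2 − 69.1)/(69.1 − 44.5) = 26.1/24.6 = 1.0610
CL = 100·r = 106.10 %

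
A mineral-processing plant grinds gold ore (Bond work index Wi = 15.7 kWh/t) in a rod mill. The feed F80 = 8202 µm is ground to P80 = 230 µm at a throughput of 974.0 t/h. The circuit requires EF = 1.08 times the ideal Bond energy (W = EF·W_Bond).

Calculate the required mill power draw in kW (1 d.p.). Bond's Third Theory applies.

W = 10·Wi·[P80^(−½) − F80^(−½)]
W = 10·15.7·(1/√230 − 1/√8202) = 10·15.7·(0.054896) = 8.6187 kWh/t
With EF = 1.08: W = 8.6187·1.08 = 9.3082 kWh/t
P_mill = W·ṁ = 9.3082·974.0 = 9066.2 kW

P = 9066.2 kW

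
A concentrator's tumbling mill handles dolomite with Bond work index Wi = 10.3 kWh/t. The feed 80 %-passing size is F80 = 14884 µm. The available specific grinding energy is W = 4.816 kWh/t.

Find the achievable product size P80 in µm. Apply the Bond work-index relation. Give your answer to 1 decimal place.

W = 10 Wi (P80^-0.5 − F80^-0.5)
P80^-0.5 = F80^-0.5 + W/(10 Wi)
  = 4.8160/(10·10.3) + 1/√14884 = 0.046757 + 0.008197 = 0.054954
P80 = (1/0.054954)² = 18.1970² = 331.13 µm

P80 = 331.1 µm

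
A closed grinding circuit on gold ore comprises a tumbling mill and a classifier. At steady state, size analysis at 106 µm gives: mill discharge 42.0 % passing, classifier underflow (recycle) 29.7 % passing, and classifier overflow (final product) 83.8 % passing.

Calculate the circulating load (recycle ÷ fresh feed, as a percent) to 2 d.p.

CL = 339.84 %

Two-product formula at 106 µm:
Fd + Rd = Ru + Fo ⇒ R/F = (o−d)/(d−u)
r = (83.8 − 42.0)/(42.0 − 29.7) = 41.8/12.3 = 3.3984
CL = 100·r = 339.84 %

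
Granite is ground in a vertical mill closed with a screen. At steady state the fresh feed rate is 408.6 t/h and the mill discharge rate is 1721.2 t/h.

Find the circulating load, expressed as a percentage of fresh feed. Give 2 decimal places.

CL = 321.24 %

Steady state: M = F + R.
R = M − F = 1721.2 − 408.6 = 1312.6 t/h
CL = 100·R/F = 100·1312.6/408.6 = 321.24 %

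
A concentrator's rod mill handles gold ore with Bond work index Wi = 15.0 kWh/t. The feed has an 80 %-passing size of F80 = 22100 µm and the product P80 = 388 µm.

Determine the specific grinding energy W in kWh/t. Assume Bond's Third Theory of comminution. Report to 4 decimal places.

W = 6.6061 kWh/t

W_Bond = 10·Wi·(1/√P₈₀ − 1/√F₈₀)
1/√388 = 0.050767;  1/√22100 = 0.006727
W = 10·15.0·(0.050767 − 0.006727) = 6.6061 kWh/t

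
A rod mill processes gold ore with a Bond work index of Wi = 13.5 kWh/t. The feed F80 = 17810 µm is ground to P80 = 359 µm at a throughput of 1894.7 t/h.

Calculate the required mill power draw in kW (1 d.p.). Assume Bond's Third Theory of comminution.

W = 10 Wi / √P80 − 10 Wi / √F80
W = 10·13.5·(1/√359 − 1/√17810) = 10·13.5·(0.045285) = 6.1134 kWh/t
P_mill = W·ṁ = 6.1134·1894.7 = 11583.1 kW

P = 11583.1 kW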